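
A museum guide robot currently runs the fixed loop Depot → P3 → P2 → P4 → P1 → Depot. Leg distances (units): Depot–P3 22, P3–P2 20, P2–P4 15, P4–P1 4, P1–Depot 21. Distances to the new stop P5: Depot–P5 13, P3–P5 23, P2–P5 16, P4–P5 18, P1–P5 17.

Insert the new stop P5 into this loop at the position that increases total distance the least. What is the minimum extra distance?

+9 — insert P5 between P1 and Depot.

Insertion cost between consecutive stops i–j is d(i,P5) + d(P5,j) − d(i,j):
  between Depot and P3: 13 + 23 − 22 = 14
  between P3 and P2: 23 + 16 − 20 = 19
  between P2 and P4: 16 + 18 − 15 = 19
  between P4 and P1: 18 + 17 − 4 = 31
  between P1 and Depot: 17 + 13 − 21 = 9
Cheapest insertion is between P1 and Depot, adding 9.
New total = 82 + 9 = 91.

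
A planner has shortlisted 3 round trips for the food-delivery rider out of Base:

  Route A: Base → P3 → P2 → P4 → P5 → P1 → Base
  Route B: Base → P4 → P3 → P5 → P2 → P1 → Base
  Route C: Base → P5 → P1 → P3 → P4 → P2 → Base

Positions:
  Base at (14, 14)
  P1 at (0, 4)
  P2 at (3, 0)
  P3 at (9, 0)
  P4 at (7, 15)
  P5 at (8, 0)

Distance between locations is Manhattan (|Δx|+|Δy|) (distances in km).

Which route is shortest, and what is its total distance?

Route A: 19 + 6 + 19 + 16 + 12 + 24 = 96
Route B: 8 + 17 + 1 + 5 + 7 + 24 = 62
Route C: 20 + 12 + 13 + 17 + 19 + 25 = 106

Shortest is Route B, total 62 km.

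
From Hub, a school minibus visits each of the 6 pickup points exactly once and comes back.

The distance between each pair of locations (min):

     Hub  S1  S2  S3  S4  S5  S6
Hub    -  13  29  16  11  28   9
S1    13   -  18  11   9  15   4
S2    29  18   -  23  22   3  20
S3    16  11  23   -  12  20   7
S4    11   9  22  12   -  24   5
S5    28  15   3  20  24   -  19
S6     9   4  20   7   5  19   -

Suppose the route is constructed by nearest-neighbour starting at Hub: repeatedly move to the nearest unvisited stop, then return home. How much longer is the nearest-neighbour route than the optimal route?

From Hub: S6=9, S4=11, S1=13, S3=16, S5=28, S2=29 → choose S6 (9).
From S6: S1=4, S4=5, S3=7, S5=19, S2=20 → choose S1 (4).
From S1: S4=9, S3=11, S5=15, S2=18 → choose S4 (9).
From S4: S3=12, S2=22, S5=24 → choose S3 (12).
From S3: S5=20, S2=23 → choose S5 (20).
From S5: S2=3 → choose S2 (3).
NN route Hub → S6 → S1 → S4 → S3 → S5 → S2 → Hub costs 86.
Optimal: Hub → S1 → S2 → S5 → S3 → S6 → S4 → Hub costs 77 (by enumerating all 360 distinct tours).
Excess = 86 − 77 = 9.

9 min longer than the optimal tour.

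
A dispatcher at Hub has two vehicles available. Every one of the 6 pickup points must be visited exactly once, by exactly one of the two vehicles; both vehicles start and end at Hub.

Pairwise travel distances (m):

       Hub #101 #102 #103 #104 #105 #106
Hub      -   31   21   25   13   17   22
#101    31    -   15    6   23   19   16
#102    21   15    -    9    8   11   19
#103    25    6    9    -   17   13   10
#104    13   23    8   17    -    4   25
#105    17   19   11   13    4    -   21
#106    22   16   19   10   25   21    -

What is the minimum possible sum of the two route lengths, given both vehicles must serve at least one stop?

There are 2^5 − 1 = 31 ways to divide the 6 stops into two non-empty groups. For each, the best each vehicle can do is its own shortest tour through its group:
  {#101} + {#102, #103, #104, #105, #106}: 62 + 69 = 131
  {#102} + {#101, #103, #104, #105, #106}: 42 + 74 = 116
  {#101, #102} + {#103, #104, #105, #106}: 67 + 62 = 129
  {#103} + {#101, #102, #104, #105, #106}: 50 + 81 = 131
  {#101, #103} + {#102, #104, #105, #106}: 62 + 69 = 131
  {#102, #103} + {#101, #104, #105, #106}: 55 + 74 = 129
  … (31 splits in total)
  {#104} + {#101, #102, #103, #105, #106}: 26 + 81 = 107  ← best
Best: vehicle 1 Hub → #104 → Hub = 26; vehicle 2 Hub → #105 → #102 → #101 → #103 → #106 → Hub = 81; combined 107.

Minimum combined distance: 107 m.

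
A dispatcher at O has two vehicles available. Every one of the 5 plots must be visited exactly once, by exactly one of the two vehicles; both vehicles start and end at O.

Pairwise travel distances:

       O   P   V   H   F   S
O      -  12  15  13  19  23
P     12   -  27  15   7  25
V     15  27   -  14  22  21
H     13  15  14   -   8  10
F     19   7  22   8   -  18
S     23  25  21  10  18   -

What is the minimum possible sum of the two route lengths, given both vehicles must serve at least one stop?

90 — the smallest possible combined total.

There are 2^4 − 1 = 15 ways to divide the 5 stops into two non-empty groups. For each, the best each vehicle can do is its own shortest tour through its group:
  {P} + {V, H, F, S}: 24 + 73 = 97
  {V} + {P, H, F, S}: 30 + 60 = 90
  {P, V} + {H, F, S}: 54 + 60 = 114
  {H} + {P, V, F, S}: 26 + 73 = 99
  {P, H} + {V, F, S}: 40 + 73 = 113
  {V, H} + {P, F, S}: 42 + 60 = 102
  … (15 splits in total)
Best: vehicle 1 O → V → O = 30; vehicle 2 O → P → F → H → S → O = 60; combined 90.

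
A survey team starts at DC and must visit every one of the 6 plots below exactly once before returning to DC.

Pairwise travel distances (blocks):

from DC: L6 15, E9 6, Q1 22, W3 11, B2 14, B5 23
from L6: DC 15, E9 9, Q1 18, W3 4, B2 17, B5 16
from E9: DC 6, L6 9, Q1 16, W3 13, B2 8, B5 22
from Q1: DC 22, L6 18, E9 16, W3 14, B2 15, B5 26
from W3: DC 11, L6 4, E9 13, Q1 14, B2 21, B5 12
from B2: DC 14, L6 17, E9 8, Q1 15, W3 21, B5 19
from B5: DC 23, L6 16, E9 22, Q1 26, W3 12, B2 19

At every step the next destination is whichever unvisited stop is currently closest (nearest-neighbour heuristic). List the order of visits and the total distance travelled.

At DC the remaining stops are E9 6, W3 11, B2 14, L6 15, Q1 22, B5 23; go to E9.
At E9 the remaining stops are B2 8, L6 9, W3 13, Q1 16, B5 22; go to B2.
At B2 the remaining stops are Q1 15, L6 17, B5 19, W3 21; go to Q1.
At Q1 the remaining stops are W3 14, L6 18, B5 26; go to W3.
At W3 the remaining stops are L6 4, B5 12; go to L6.
At L6 the remaining stops are B5 16; go to B5.
Return B5→DC: 23.
Total = 6 + 8 + 15 + 14 + 4 + 16 + 23 = 86.

Nearest-neighbour total = 86 blocks; route DC → E9 → B2 → Q1 → W3 → L6 → B5 → DC.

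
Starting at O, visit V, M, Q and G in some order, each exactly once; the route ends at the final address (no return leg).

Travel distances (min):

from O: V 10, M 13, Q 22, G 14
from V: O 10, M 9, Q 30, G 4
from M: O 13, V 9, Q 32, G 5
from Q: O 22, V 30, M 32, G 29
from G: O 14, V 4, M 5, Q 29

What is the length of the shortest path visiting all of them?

51 min — the minimum one-way total.

There are 4! = 24 possible orderings.
O→V→M→Q→G: 10+9+32+29 = 80
O→V→M→G→Q: 10+9+5+29 = 53
O→V→Q→M→G: 10+30+32+5 = 77
O→V→Q→G→M: 10+30+29+5 = 74
O→V→G→M→Q: 10+4+5+32 = 51
O→V→G→Q→M: 10+4+29+32 = 75
O→M→V→Q→G: 13+9+30+29 = 81
O→M→V→G→Q: 13+9+4+29 = 55
O→M→Q→V→G: 13+32+30+4 = 79
O→M→Q→G→V: 13+32+29+4 = 78
O→M→G→V→Q: 13+5+4+30 = 52
O→M→G→Q→V: 13+5+29+30 = 77
O→Q→V→M→G: 22+30+9+5 = 66
O→Q→V→G→M: 22+30+4+5 = 61
… (10 more)
The minimum is 51.
One shortest path: O → V → G → M → Q.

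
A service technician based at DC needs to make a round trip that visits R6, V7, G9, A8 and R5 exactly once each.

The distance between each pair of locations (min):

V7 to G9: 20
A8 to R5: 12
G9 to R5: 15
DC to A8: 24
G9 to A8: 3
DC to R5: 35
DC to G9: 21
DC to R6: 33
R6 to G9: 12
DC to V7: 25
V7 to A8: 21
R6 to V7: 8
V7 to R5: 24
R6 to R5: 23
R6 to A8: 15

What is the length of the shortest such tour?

Minimum total distance: 92 min.

With 5 stops there are 5!/2 = 60 distinct round trips (a route and its reverse cost the same).
DC - R6 - V7 - G9 - A8 - R5 - DC: 33+8+20+3+12+35 = 111
DC - R6 - V7 - G9 - R5 - A8 - DC: 33+8+20+15+12+24 = 112
DC - R6 - V7 - A8 - G9 - R5 - DC: 33+8+21+3+15+35 = 115
DC - R6 - V7 - A8 - R5 - G9 - DC: 33+8+21+12+15+21 = 110
DC - R6 - V7 - R5 - G9 - A8 - DC: 33+8+24+15+3+24 = 107
DC - R6 - V7 - R5 - A8 - G9 - DC: 33+8+24+12+3+21 = 101
DC - R6 - G9 - V7 - A8 - R5 - DC: 33+12+20+21+12+35 = 133
DC - R6 - G9 - V7 - R5 - A8 - DC: 33+12+20+24+12+24 = 125
DC - R6 - G9 - A8 - V7 - R5 - DC: 33+12+3+21+24+35 = 128
DC - R6 - G9 - A8 - R5 - V7 - DC: 33+12+3+12+24+25 = 109
DC - R6 - G9 - R5 - V7 - A8 - DC: 33+12+15+24+21+24 = 129
DC - R6 - G9 - R5 - A8 - V7 - DC: 33+12+15+12+21+25 = 118
DC - R6 - A8 - V7 - G9 - R5 - DC: 33+15+21+20+15+35 = 139
DC - R6 - A8 - V7 - R5 - G9 - DC: 33+15+21+24+15+21 = 129
… (46 more)
DC - V7 - R6 - R5 - A8 - G9 - DC: 25+8+23+12+3+21 = 92  ← best
The minimum is 92.
One optimal route: DC → V7 → R6 → R5 → A8 → G9 → DC (or its reverse).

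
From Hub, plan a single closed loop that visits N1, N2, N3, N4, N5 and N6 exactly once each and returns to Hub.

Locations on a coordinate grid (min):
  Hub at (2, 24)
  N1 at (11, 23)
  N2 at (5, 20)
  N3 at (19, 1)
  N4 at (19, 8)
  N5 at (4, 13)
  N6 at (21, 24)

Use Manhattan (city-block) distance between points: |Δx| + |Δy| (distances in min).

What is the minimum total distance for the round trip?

Minimum total distance: 88 min.

There are 360 distinct closed tours to check (reversals are equivalent).
Hub→N1→N2→N3→N4→N5→N6→Hub: 10+9+33+7+20+28+19 = 126
Hub→N1→N2→N3→N4→N6→N5→Hub: 10+9+33+7+18+28+13 = 118
Hub→N1→N2→N3→N5→N4→N6→Hub: 10+9+33+27+20+18+19 = 136
Hub→N1→N2→N3→N5→N6→N4→Hub: 10+9+33+27+28+18+33 = 158
Hub→N1→N2→N3→N6→N4→N5→Hub: 10+9+33+25+18+20+13 = 128
Hub→N1→N2→N3→N6→N5→N4→Hub: 10+9+33+25+28+20+33 = 158
Hub→N1→N2→N4→N3→N5→N6→Hub: 10+9+26+7+27+28+19 = 126
Hub→N1→N2→N4→N3→N6→N5→Hub: 10+9+26+7+25+28+13 = 118
… (352 more)
Hub→N1→N6→N3→N4→N5→N2→Hub: 10+11+25+7+20+8+7 = 88  ← best
The minimum is 88.
One optimal route: Hub → N1 → N6 → N3 → N4 → N5 → N2 → Hub (or its reverse).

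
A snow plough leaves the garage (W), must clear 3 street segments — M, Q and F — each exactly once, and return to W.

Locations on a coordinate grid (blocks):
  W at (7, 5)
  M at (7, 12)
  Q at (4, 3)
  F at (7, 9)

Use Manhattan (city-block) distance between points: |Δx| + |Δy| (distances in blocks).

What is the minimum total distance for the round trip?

With 3 stops there are 3!/2 = 3 distinct round trips (a route and its reverse cost the same).
W → M → Q → F → W: 7+12+9+4 = 32
W → M → F → Q → W: 7+3+9+5 = 24
W → Q → M → F → W: 5+12+3+4 = 24
The minimum is 24.
One optimal route: W → M → F → Q → W (or its reverse).

24 blocks — the shortest possible round trip.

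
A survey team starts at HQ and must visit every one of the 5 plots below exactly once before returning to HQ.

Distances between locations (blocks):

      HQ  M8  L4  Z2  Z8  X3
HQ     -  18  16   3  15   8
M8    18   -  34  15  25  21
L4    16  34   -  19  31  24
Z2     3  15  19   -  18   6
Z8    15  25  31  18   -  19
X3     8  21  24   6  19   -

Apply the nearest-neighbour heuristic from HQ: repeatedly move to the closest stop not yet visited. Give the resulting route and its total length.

From HQ: distances to unvisited — Z2=3, X3=8, Z8=15, L4=16, M8=18. Nearest is Z2 (3).
From Z2: distances to unvisited — X3=6, M8=15, Z8=18, L4=19. Nearest is X3 (6).
From X3: distances to unvisited — Z8=19, M8=21, L4=24. Nearest is Z8 (19).
From Z8: distances to unvisited — M8=25, L4=31. Nearest is M8 (25).
From M8: distances to unvisited — L4=34. Nearest is L4 (34).
Return L4→HQ: 16.
Total = 3 + 6 + 19 + 25 + 34 + 16 = 103.

Nearest-neighbour total = 103 blocks; route HQ → Z2 → X3 → Z8 → M8 → L4 → HQ.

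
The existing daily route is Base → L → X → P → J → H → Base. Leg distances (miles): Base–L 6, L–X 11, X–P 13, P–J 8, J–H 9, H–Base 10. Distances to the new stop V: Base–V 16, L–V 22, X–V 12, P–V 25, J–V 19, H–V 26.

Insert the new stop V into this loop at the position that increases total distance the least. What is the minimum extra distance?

Minimum extra distance: 23 miles, inserting V between L and X.

Insertion cost between consecutive stops i–j is d(i,V) + d(V,j) − d(i,j):
  between Base and L: 16 + 22 − 6 = 32
  between L and X: 22 + 12 − 11 = 23
  between X and P: 12 + 25 − 13 = 24
  between P and J: 25 + 19 − 8 = 36
  between J and H: 19 + 26 − 9 = 36
  between H and Base: 26 + 16 − 10 = 32
Cheapest insertion is between L and X, adding 23.
New total = 57 + 23 = 80.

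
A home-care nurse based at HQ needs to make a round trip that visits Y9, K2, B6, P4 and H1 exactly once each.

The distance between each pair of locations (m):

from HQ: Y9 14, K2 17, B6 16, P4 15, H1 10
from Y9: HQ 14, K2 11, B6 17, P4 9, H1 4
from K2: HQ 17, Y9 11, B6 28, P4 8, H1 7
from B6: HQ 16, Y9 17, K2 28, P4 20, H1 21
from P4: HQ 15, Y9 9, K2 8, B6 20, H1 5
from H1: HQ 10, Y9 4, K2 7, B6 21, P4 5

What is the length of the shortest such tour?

67 m — the shortest possible round trip.

HQ - Y9 - K2 - B6 - P4 - H1 - HQ: 14+11+28+20+5+10 = 88
HQ - Y9 - K2 - B6 - H1 - P4 - HQ: 14+11+28+21+5+15 = 94
HQ - Y9 - K2 - P4 - B6 - H1 - HQ: 14+11+8+20+21+10 = 84
HQ - Y9 - K2 - P4 - H1 - B6 - HQ: 14+11+8+5+21+16 = 75
HQ - Y9 - K2 - H1 - B6 - P4 - HQ: 14+11+7+21+20+15 = 88
HQ - Y9 - K2 - H1 - P4 - B6 - HQ: 14+11+7+5+20+16 = 73
HQ - Y9 - B6 - K2 - P4 - H1 - HQ: 14+17+28+8+5+10 = 82
HQ - Y9 - B6 - K2 - H1 - P4 - HQ: 14+17+28+7+5+15 = 86
HQ - Y9 - B6 - P4 - K2 - H1 - HQ: 14+17+20+8+7+10 = 76
HQ - Y9 - B6 - P4 - H1 - K2 - HQ: 14+17+20+5+7+17 = 80
HQ - Y9 - B6 - H1 - K2 - P4 - HQ: 14+17+21+7+8+15 = 82
HQ - Y9 - B6 - H1 - P4 - K2 - HQ: 14+17+21+5+8+17 = 82
HQ - Y9 - P4 - K2 - B6 - H1 - HQ: 14+9+8+28+21+10 = 90
HQ - Y9 - P4 - K2 - H1 - B6 - HQ: 14+9+8+7+21+16 = 75
… (46 more)
HQ - K2 - P4 - H1 - Y9 - B6 - HQ: 17+8+5+4+17+16 = 67  ← best
The minimum is 67.
One optimal route: HQ → K2 → P4 → H1 → Y9 → B6 → HQ (or its reverse).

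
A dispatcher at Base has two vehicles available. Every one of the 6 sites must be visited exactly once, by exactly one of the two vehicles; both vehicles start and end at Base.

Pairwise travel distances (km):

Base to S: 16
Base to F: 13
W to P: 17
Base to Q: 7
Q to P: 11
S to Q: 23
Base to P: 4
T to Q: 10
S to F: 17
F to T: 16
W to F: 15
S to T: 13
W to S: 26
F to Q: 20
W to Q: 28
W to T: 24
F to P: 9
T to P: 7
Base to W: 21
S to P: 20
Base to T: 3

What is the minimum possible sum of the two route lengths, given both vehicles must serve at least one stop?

There are 2^5 − 1 = 31 ways to divide the 6 stops into two non-empty groups. For each, the best each vehicle can do is its own shortest tour through its group:
  {W} + {S, F, T, Q, P}: 42 + 60 = 102
  {S} + {W, F, T, Q, P}: 32 + 69 = 101
  {W, S} + {F, T, Q, P}: 63 + 46 = 109
  {F} + {W, S, T, Q, P}: 26 + 77 = 103
  {W, F} + {S, T, Q, P}: 49 + 54 = 103
  {S, F} + {W, T, Q, P}: 46 + 62 = 108
  … (31 splits in total)
  {Q} + {W, S, F, T, P}: 14 + 69 = 83  ← best
Best: vehicle 1 Base → Q → Base = 14; vehicle 2 Base → T → S → F → W → P → Base = 69; combined 83.

83 km — the smallest possible combined total.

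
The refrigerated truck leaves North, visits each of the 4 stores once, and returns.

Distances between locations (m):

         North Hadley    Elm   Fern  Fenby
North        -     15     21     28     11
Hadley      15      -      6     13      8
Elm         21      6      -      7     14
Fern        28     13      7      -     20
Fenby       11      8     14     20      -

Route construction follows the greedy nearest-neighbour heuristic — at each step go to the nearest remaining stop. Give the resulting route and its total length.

From North: distances to unvisited — Fenby=11, Hadley=15, Elm=21, Fern=28. Nearest is Fenby (11).
From Fenby: distances to unvisited — Hadley=8, Elm=14, Fern=20. Nearest is Hadley (8).
From Hadley: distances to unvisited — Elm=6, Fern=13. Nearest is Elm (6).
From Elm: distances to unvisited — Fern=7. Nearest is Fern (7).
Return Fern→North: 28.
Total = 11 + 8 + 6 + 7 + 28 = 60.

60 m along North → Fenby → Hadley → Elm → Fern → North.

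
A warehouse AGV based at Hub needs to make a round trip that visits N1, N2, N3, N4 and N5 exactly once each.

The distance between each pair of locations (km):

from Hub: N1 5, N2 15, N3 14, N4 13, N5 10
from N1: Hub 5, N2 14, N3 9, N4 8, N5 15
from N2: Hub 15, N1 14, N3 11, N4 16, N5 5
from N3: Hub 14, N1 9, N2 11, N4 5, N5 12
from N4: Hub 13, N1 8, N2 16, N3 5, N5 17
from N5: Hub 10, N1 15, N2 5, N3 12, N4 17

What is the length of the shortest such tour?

Minimum total distance: 44 km.

Hub → N1 → N2 → N3 → N4 → N5 → Hub: 5+14+11+5+17+10 = 62
Hub → N1 → N2 → N3 → N5 → N4 → Hub: 5+14+11+12+17+13 = 72
Hub → N1 → N2 → N4 → N3 → N5 → Hub: 5+14+16+5+12+10 = 62
Hub → N1 → N2 → N4 → N5 → N3 → Hub: 5+14+16+17+12+14 = 78
Hub → N1 → N2 → N5 → N3 → N4 → Hub: 5+14+5+12+5+13 = 54
Hub → N1 → N2 → N5 → N4 → N3 → Hub: 5+14+5+17+5+14 = 60
Hub → N1 → N3 → N2 → N4 → N5 → Hub: 5+9+11+16+17+10 = 68
Hub → N1 → N3 → N2 → N5 → N4 → Hub: 5+9+11+5+17+13 = 60
Hub → N1 → N3 → N4 → N2 → N5 → Hub: 5+9+5+16+5+10 = 50
Hub → N1 → N3 → N4 → N5 → N2 → Hub: 5+9+5+17+5+15 = 56
Hub → N1 → N3 → N5 → N2 → N4 → Hub: 5+9+12+5+16+13 = 60
Hub → N1 → N3 → N5 → N4 → N2 → Hub: 5+9+12+17+16+15 = 74
Hub → N1 → N4 → N2 → N3 → N5 → Hub: 5+8+16+11+12+10 = 62
Hub → N1 → N4 → N2 → N5 → N3 → Hub: 5+8+16+5+12+14 = 60
… (46 more)
Hub → N1 → N4 → N3 → N2 → N5 → Hub: 5+8+5+11+5+10 = 44  ← best
The minimum is 44.
One optimal route: Hub → N1 → N4 → N3 → N2 → N5 → Hub (or its reverse).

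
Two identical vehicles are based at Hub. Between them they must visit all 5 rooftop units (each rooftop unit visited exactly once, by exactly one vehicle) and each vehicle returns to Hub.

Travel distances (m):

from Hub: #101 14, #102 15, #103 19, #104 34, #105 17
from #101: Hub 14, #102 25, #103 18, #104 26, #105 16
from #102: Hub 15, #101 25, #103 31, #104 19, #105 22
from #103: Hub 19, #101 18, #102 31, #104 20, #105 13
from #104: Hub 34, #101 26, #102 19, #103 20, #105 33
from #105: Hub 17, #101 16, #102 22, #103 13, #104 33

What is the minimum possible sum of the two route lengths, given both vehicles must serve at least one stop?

Minimum combined distance: 112 m.

Check every non-empty split of the stops between the two vehicles; for each half take its own optimal tour:
  {#101} + {#102, #103, #104, #105}: 28 + 84 = 112
  {#102} + {#101, #103, #104, #105}: 30 + 90 = 120
  {#101, #102} + {#103, #104, #105}: 54 + 84 = 138
  {#103} + {#101, #102, #104, #105}: 38 + 93 = 131
  {#101, #103} + {#102, #104, #105}: 51 + 84 = 135
  {#102, #103} + {#101, #104, #105}: 65 + 90 = 155
  … (15 splits in total)
Best: vehicle 1 Hub → #101 → Hub = 28; vehicle 2 Hub → #102 → #104 → #103 → #105 → Hub = 84; combined 112.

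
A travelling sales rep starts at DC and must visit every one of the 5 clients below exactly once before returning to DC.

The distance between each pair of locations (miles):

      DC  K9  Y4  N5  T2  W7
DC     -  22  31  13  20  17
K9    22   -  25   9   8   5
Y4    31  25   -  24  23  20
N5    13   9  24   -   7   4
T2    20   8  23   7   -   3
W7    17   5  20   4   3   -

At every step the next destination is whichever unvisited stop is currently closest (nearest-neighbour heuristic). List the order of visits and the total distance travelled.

Nearest-neighbour total = 84 miles; route DC → N5 → W7 → T2 → K9 → Y4 → DC.

From DC: distances to unvisited — N5=13, W7=17, T2=20, K9=22, Y4=31. Nearest is N5 (13).
From N5: distances to unvisited — W7=4, T2=7, K9=9, Y4=24. Nearest is W7 (4).
From W7: distances to unvisited — T2=3, K9=5, Y4=20. Nearest is T2 (3).
From T2: distances to unvisited — K9=8, Y4=23. Nearest is K9 (8).
From K9: distances to unvisited — Y4=25. Nearest is Y4 (25).
Return Y4→DC: 31.
Total = 13 + 4 + 3 + 8 + 25 + 31 = 84.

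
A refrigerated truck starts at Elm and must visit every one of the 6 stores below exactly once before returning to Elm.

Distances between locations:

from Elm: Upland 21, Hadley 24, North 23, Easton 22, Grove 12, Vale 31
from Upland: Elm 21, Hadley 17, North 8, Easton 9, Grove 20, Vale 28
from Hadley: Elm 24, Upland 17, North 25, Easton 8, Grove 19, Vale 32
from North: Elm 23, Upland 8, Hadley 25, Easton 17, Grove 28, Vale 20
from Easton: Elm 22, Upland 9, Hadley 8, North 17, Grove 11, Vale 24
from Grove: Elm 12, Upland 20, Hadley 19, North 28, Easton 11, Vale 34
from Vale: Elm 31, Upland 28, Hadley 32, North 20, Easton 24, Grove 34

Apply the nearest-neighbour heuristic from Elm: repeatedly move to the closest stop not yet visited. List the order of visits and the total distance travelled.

107 along Elm → Grove → Easton → Hadley → Upland → North → Vale → Elm.

Elm → [Grove:12 / Upland:21 / Easton:22 / North:23 / Hadley:24 / Vale:31] → Grove (12)
Grove → [Easton:11 / Hadley:19 / Upland:20 / North:28 / Vale:34] → Easton (11)
Easton → [Hadley:8 / Upland:9 / North:17 / Vale:24] → Hadley (8)
Hadley → [Upland:17 / North:25 / Vale:32] → Upland (17)
Upland → [North:8 / Vale:28] → North (8)
North → [Vale:20] → Vale (20)
Return Vale→Elm: 31.
Total = 12 + 11 + 8 + 17 + 8 + 20 + 31 = 107.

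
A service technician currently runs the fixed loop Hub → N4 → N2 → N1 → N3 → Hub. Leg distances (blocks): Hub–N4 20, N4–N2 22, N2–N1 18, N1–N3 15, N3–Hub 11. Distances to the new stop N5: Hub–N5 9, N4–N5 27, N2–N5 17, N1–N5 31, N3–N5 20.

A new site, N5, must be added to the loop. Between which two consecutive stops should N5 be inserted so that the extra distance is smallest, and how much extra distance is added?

Minimum extra distance: 16 blocks, inserting N5 between Hub and N4.

Insertion cost between consecutive stops i–j is d(i,N5) + d(N5,j) − d(i,j):
  between Hub and N4: 9 + 27 − 20 = 16
  between N4 and N2: 27 + 17 − 22 = 22
  between N2 and N1: 17 + 31 − 18 = 30
  between N1 and N3: 31 + 20 − 15 = 36
  between N3 and Hub: 20 + 9 − 11 = 18
Cheapest insertion is between Hub and N4, adding 16.
New total = 86 + 16 = 102.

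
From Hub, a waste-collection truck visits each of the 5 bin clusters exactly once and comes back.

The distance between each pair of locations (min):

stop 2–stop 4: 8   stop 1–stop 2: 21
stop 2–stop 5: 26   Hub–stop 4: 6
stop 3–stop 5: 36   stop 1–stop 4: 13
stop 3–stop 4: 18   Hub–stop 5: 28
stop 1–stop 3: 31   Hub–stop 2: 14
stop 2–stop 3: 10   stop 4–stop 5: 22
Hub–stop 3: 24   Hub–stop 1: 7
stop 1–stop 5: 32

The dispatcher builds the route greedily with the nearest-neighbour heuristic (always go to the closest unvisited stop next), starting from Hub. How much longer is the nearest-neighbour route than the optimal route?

The nearest-neighbour route is 16 min longer than optimal.

Hub: stop 4=6, stop 1=7, stop 2=14, stop 3=24, stop 5=28 ⇒ stop 4
stop 4: stop 2=8, stop 1=13, stop 3=18, stop 5=22 ⇒ stop 2
stop 2: stop 3=10, stop 1=21, stop 5=26 ⇒ stop 3
stop 3: stop 1=31, stop 5=36 ⇒ stop 1
stop 1: stop 5=32 ⇒ stop 5
NN route Hub → stop 4 → stop 2 → stop 3 → stop 1 → stop 5 → Hub costs 115.
Optimal: Hub → stop 1 → stop 5 → stop 2 → stop 3 → stop 4 → Hub costs 99 (by enumerating all 60 distinct tours).
Excess = 115 − 99 = 16.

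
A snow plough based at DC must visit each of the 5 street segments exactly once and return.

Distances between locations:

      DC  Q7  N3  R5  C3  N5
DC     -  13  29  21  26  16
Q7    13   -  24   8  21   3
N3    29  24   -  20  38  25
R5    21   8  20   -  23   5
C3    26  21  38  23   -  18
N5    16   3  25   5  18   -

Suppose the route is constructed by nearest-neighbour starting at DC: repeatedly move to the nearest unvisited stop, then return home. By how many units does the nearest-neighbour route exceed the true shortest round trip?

From DC: Q7=13, N5=16, R5=21, C3=26, N3=29 → choose Q7 (13).
From Q7: N5=3, R5=8, C3=21, N3=24 → choose N5 (3).
From N5: R5=5, C3=18, N3=25 → choose R5 (5).
From R5: N3=20, C3=23 → choose N3 (20).
From N3: C3=38 → choose C3 (38).
NN route DC → Q7 → N5 → R5 → N3 → C3 → DC costs 105.
Optimal: DC → N3 → R5 → Q7 → N5 → C3 → DC costs 104 (by enumerating all 60 distinct tours).
Excess = 105 − 104 = 1.

Excess over optimum: 1.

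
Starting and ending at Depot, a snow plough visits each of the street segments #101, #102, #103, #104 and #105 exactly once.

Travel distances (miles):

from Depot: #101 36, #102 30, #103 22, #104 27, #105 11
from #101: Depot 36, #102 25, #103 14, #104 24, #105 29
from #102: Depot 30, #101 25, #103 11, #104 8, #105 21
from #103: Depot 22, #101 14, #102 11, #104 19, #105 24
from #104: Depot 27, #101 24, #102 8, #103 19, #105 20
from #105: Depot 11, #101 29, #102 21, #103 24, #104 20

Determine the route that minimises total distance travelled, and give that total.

Shortest round trip = 100 miles.

Depot→#101→#102→#103→#104→#105→Depot: 36+25+11+19+20+11 = 122
Depot→#101→#102→#103→#105→#104→Depot: 36+25+11+24+20+27 = 143
Depot→#101→#102→#104→#103→#105→Depot: 36+25+8+19+24+11 = 123
Depot→#101→#102→#104→#105→#103→Depot: 36+25+8+20+24+22 = 135
Depot→#101→#102→#105→#103→#104→Depot: 36+25+21+24+19+27 = 152
Depot→#101→#102→#105→#104→#103→Depot: 36+25+21+20+19+22 = 143
Depot→#101→#103→#102→#104→#105→Depot: 36+14+11+8+20+11 = 100
Depot→#101→#103→#102→#105→#104→Depot: 36+14+11+21+20+27 = 129
Depot→#101→#103→#104→#102→#105→Depot: 36+14+19+8+21+11 = 109
Depot→#101→#103→#104→#105→#102→Depot: 36+14+19+20+21+30 = 140
Depot→#101→#103→#105→#102→#104→Depot: 36+14+24+21+8+27 = 130
Depot→#101→#103→#105→#104→#102→Depot: 36+14+24+20+8+30 = 132
Depot→#101→#104→#102→#103→#105→Depot: 36+24+8+11+24+11 = 114
Depot→#101→#104→#102→#105→#103→Depot: 36+24+8+21+24+22 = 135
… (46 more)
The minimum is 100.
One optimal route: Depot → #101 → #103 → #102 → #104 → #105 → Depot (or its reverse).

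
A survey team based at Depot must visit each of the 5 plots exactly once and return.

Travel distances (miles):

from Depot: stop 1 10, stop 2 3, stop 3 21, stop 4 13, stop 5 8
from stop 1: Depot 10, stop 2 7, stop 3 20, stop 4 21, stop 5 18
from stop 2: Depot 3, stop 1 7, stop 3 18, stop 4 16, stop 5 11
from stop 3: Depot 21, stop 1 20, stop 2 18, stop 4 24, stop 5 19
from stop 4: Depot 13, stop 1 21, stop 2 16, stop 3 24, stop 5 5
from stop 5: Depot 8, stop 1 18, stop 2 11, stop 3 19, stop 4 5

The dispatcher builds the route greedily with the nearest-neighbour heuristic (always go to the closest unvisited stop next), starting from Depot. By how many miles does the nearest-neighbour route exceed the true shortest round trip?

From Depot: stop 2=3, stop 5=8, stop 1=10, stop 4=13, stop 3=21 → choose stop 2 (3).
From stop 2: stop 1=7, stop 5=11, stop 4=16, stop 3=18 → choose stop 1 (7).
From stop 1: stop 5=18, stop 3=20, stop 4=21 → choose stop 5 (18).
From stop 5: stop 4=5, stop 3=19 → choose stop 4 (5).
From stop 4: stop 3=24 → choose stop 3 (24).
NN route Depot → stop 2 → stop 1 → stop 5 → stop 4 → stop 3 → Depot costs 78.
Optimal: Depot → stop 2 → stop 1 → stop 3 → stop 4 → stop 5 → Depot costs 67 (by enumerating all 60 distinct tours).
Excess = 78 − 67 = 11.

11 miles longer than the optimal tour.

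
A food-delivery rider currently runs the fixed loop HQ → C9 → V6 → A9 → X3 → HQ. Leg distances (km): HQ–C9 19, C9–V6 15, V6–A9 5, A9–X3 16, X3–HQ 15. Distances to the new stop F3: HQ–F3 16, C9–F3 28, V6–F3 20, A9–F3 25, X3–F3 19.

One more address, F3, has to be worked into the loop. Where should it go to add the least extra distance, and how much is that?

Adding 20 km by placing F3 on the X3–HQ leg.

Insertion cost between consecutive stops i–j is d(i,F3) + d(F3,j) − d(i,j):
  between HQ and C9: 16 + 28 − 19 = 25
  between C9 and V6: 28 + 20 − 15 = 33
  between V6 and A9: 20 + 25 − 5 = 40
  between A9 and X3: 25 + 19 − 16 = 28
  between X3 and HQ: 19 + 16 − 15 = 20
Cheapest insertion is between X3 and HQ, adding 20.
New total = 70 + 20 = 90.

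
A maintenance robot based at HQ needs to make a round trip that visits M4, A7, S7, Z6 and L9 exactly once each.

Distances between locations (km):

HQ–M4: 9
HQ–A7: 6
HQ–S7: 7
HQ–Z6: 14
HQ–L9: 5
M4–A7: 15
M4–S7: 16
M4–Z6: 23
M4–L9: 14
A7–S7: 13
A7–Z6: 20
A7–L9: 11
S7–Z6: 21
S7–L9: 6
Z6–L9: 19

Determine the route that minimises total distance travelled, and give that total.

With 5 stops there are 5!/2 = 60 distinct round trips (a route and its reverse cost the same).
HQ - M4 - A7 - S7 - Z6 - L9 - HQ: 9+15+13+21+19+5 = 82
HQ - M4 - A7 - S7 - L9 - Z6 - HQ: 9+15+13+6+19+14 = 76
HQ - M4 - A7 - Z6 - S7 - L9 - HQ: 9+15+20+21+6+5 = 76
HQ - M4 - A7 - Z6 - L9 - S7 - HQ: 9+15+20+19+6+7 = 76
HQ - M4 - A7 - L9 - S7 - Z6 - HQ: 9+15+11+6+21+14 = 76
HQ - M4 - A7 - L9 - Z6 - S7 - HQ: 9+15+11+19+21+7 = 82
HQ - M4 - S7 - A7 - Z6 - L9 - HQ: 9+16+13+20+19+5 = 82
HQ - M4 - S7 - A7 - L9 - Z6 - HQ: 9+16+13+11+19+14 = 82
HQ - M4 - S7 - Z6 - A7 - L9 - HQ: 9+16+21+20+11+5 = 82
HQ - M4 - S7 - Z6 - L9 - A7 - HQ: 9+16+21+19+11+6 = 82
HQ - M4 - S7 - L9 - A7 - Z6 - HQ: 9+16+6+11+20+14 = 76
HQ - M4 - S7 - L9 - Z6 - A7 - HQ: 9+16+6+19+20+6 = 76
HQ - M4 - Z6 - A7 - S7 - L9 - HQ: 9+23+20+13+6+5 = 76
HQ - M4 - Z6 - A7 - L9 - S7 - HQ: 9+23+20+11+6+7 = 76
… (46 more)
The minimum is 76.
One optimal route: HQ → M4 → A7 → S7 → L9 → Z6 → HQ (or its reverse).

76 km — the shortest possible round trip.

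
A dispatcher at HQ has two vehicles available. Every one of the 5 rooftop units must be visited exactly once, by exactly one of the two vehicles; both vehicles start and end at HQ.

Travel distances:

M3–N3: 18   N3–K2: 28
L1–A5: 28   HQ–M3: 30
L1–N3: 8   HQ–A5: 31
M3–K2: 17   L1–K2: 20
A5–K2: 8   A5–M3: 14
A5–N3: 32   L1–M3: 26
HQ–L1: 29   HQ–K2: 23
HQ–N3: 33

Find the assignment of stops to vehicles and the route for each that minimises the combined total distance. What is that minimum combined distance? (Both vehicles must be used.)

Try each way of splitting the stops between the two vehicles (each non-empty) and, for each split, find the best tour for each vehicle:
  {L1} + {A5, M3, N3, K2}: 58 + 96 = 154
  {A5} + {L1, M3, N3, K2}: 62 + 95 = 157
  {L1, A5} + {M3, N3, K2}: 88 + 91 = 179
  {M3} + {L1, A5, N3, K2}: 60 + 100 = 160
  {L1, M3} + {A5, N3, K2}: 85 + 96 = 181
  {A5, M3} + {L1, N3, K2}: 75 + 84 = 159
  … (15 splits in total)
  {L1, N3} + {A5, M3, K2}: 70 + 75 = 145  ← best
Best: vehicle 1 HQ → L1 → N3 → HQ = 70; vehicle 2 HQ → M3 → A5 → K2 → HQ = 75; combined 145.

Minimum combined distance: 145.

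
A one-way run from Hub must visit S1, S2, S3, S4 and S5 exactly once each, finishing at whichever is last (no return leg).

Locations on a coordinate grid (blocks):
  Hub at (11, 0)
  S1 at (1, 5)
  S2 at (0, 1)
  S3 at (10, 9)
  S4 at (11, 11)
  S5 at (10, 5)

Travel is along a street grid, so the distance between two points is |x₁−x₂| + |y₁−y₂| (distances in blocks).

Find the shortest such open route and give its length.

There are 5! = 120 possible orderings.
Hub → S1 → S2 → S3 → S4 → S5: 15+5+18+3+7 = 48
Hub → S1 → S2 → S3 → S5 → S4: 15+5+18+4+7 = 49
Hub → S1 → S2 → S4 → S3 → S5: 15+5+21+3+4 = 48
Hub → S1 → S2 → S4 → S5 → S3: 15+5+21+7+4 = 52
Hub → S1 → S2 → S5 → S3 → S4: 15+5+14+4+3 = 41
Hub → S1 → S2 → S5 → S4 → S3: 15+5+14+7+3 = 44
Hub → S1 → S3 → S2 → S4 → S5: 15+13+18+21+7 = 74
Hub → S1 → S3 → S2 → S5 → S4: 15+13+18+14+7 = 67
Hub → S1 → S3 → S4 → S2 → S5: 15+13+3+21+14 = 66
Hub → S1 → S3 → S4 → S5 → S2: 15+13+3+7+14 = 52
Hub → S1 → S3 → S5 → S2 → S4: 15+13+4+14+21 = 67
Hub → S1 → S3 → S5 → S4 → S2: 15+13+4+7+21 = 60
Hub → S1 → S4 → S2 → S3 → S5: 15+16+21+18+4 = 74
Hub → S1 → S4 → S2 → S5 → S3: 15+16+21+14+4 = 70
… (106 more)
Hub → S4 → S3 → S5 → S1 → S2: 11+3+4+9+5 = 32  ← best
The minimum is 32.
One shortest path: Hub → S4 → S3 → S5 → S1 → S2.

Minimum one-way distance = 32 blocks.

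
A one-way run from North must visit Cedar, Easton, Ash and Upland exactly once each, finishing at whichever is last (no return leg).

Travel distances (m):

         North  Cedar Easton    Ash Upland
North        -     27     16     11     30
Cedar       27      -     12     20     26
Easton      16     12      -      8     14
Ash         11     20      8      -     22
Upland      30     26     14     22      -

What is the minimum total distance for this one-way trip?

Minimum one-way distance = 57 m.

There are 4! = 24 possible orderings.
North→Cedar→Easton→Ash→Upland: 27+12+8+22 = 69
North→Cedar→Easton→Upland→Ash: 27+12+14+22 = 75
North→Cedar→Ash→Easton→Upland: 27+20+8+14 = 69
North→Cedar→Ash→Upland→Easton: 27+20+22+14 = 83
North→Cedar→Upland→Easton→Ash: 27+26+14+8 = 75
North→Cedar→Upland→Ash→Easton: 27+26+22+8 = 83
North→Easton→Cedar→Ash→Upland: 16+12+20+22 = 70
North→Easton→Cedar→Upland→Ash: 16+12+26+22 = 76
North→Easton→Ash→Cedar→Upland: 16+8+20+26 = 70
North→Easton→Ash→Upland→Cedar: 16+8+22+26 = 72
North→Easton→Upland→Cedar→Ash: 16+14+26+20 = 76
North→Easton→Upland→Ash→Cedar: 16+14+22+20 = 72
North→Ash→Cedar→Easton→Upland: 11+20+12+14 = 57
North→Ash→Cedar→Upland→Easton: 11+20+26+14 = 71
… (10 more)
The minimum is 57.
One shortest path: North → Ash → Cedar → Easton → Upland.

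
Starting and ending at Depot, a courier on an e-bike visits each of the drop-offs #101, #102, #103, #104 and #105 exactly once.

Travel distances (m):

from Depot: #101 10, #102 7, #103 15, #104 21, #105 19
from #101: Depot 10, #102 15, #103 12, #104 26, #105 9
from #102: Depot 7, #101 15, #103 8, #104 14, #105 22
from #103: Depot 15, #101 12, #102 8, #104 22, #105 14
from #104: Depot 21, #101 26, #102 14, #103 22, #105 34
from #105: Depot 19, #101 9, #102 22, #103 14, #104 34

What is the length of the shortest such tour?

Minimum total distance: 76 m.

Depot → #101 → #102 → #103 → #104 → #105 → Depot: 10+15+8+22+34+19 = 108
Depot → #101 → #102 → #103 → #105 → #104 → Depot: 10+15+8+14+34+21 = 102
Depot → #101 → #102 → #104 → #103 → #105 → Depot: 10+15+14+22+14+19 = 94
Depot → #101 → #102 → #104 → #105 → #103 → Depot: 10+15+14+34+14+15 = 102
Depot → #101 → #102 → #105 → #103 → #104 → Depot: 10+15+22+14+22+21 = 104
Depot → #101 → #102 → #105 → #104 → #103 → Depot: 10+15+22+34+22+15 = 118
Depot → #101 → #103 → #102 → #104 → #105 → Depot: 10+12+8+14+34+19 = 97
Depot → #101 → #103 → #102 → #105 → #104 → Depot: 10+12+8+22+34+21 = 107
Depot → #101 → #103 → #104 → #102 → #105 → Depot: 10+12+22+14+22+19 = 99
Depot → #101 → #103 → #104 → #105 → #102 → Depot: 10+12+22+34+22+7 = 107
Depot → #101 → #103 → #105 → #102 → #104 → Depot: 10+12+14+22+14+21 = 93
Depot → #101 → #103 → #105 → #104 → #102 → Depot: 10+12+14+34+14+7 = 91
Depot → #101 → #104 → #102 → #103 → #105 → Depot: 10+26+14+8+14+19 = 91
Depot → #101 → #104 → #102 → #105 → #103 → Depot: 10+26+14+22+14+15 = 101
… (46 more)
Depot → #101 → #105 → #103 → #102 → #104 → Depot: 10+9+14+8+14+21 = 76  ← best
The minimum is 76.
One optimal route: Depot → #101 → #105 → #103 → #102 → #104 → Depot (or its reverse).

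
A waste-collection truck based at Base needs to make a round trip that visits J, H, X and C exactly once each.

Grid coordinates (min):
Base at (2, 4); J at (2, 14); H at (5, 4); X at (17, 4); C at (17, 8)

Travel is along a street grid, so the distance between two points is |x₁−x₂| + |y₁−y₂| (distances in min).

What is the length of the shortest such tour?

Minimum total distance: 50 min.

With 4 stops there are 4!/2 = 12 distinct round trips (a route and its reverse cost the same).
Base - J - H - X - C - Base: 10+13+12+4+19 = 58
Base - J - H - C - X - Base: 10+13+16+4+15 = 58
Base - J - X - H - C - Base: 10+25+12+16+19 = 82
Base - J - X - C - H - Base: 10+25+4+16+3 = 58
Base - J - C - H - X - Base: 10+21+16+12+15 = 74
Base - J - C - X - H - Base: 10+21+4+12+3 = 50
Base - H - J - X - C - Base: 3+13+25+4+19 = 64
Base - H - J - C - X - Base: 3+13+21+4+15 = 56
Base - H - X - J - C - Base: 3+12+25+21+19 = 80
Base - H - C - J - X - Base: 3+16+21+25+15 = 80
Base - X - J - H - C - Base: 15+25+13+16+19 = 88
Base - X - H - J - C - Base: 15+12+13+21+19 = 80
The minimum is 50.
One optimal route: Base → J → C → X → H → Base (or its reverse).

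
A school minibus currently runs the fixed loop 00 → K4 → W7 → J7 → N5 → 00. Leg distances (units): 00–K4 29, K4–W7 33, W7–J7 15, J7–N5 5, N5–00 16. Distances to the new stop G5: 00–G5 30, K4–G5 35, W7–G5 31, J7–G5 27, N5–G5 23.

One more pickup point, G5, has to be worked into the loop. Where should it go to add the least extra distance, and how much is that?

Adding 33 by placing G5 on the K4–W7 leg.

Insertion cost between consecutive stops i–j is d(i,G5) + d(G5,j) − d(i,j):
  between 00 and K4: 30 + 35 − 29 = 36
  between K4 and W7: 35 + 31 − 33 = 33
  between W7 and J7: 31 + 27 − 15 = 43
  between J7 and N5: 27 + 23 − 5 = 45
  between N5 and 00: 23 + 30 − 16 = 37
Cheapest insertion is between K4 and W7, adding 33.
New total = 98 + 33 = 131.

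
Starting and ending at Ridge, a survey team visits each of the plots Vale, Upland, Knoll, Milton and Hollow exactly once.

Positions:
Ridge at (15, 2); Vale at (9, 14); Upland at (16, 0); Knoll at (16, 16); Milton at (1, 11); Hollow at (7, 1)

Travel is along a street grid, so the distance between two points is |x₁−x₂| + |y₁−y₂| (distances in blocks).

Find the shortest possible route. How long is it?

Ridge→Vale→Upland→Knoll→Milton→Hollow→Ridge: 18+21+16+20+16+9 = 100
Ridge→Vale→Upland→Knoll→Hollow→Milton→Ridge: 18+21+16+24+16+23 = 118
Ridge→Vale→Upland→Milton→Knoll→Hollow→Ridge: 18+21+26+20+24+9 = 118
Ridge→Vale→Upland→Milton→Hollow→Knoll→Ridge: 18+21+26+16+24+15 = 120
Ridge→Vale→Upland→Hollow→Knoll→Milton→Ridge: 18+21+10+24+20+23 = 116
Ridge→Vale→Upland→Hollow→Milton→Knoll→Ridge: 18+21+10+16+20+15 = 100
Ridge→Vale→Knoll→Upland→Milton→Hollow→Ridge: 18+9+16+26+16+9 = 94
Ridge→Vale→Knoll→Upland→Hollow→Milton→Ridge: 18+9+16+10+16+23 = 92
Ridge→Vale→Knoll→Milton→Upland→Hollow→Ridge: 18+9+20+26+10+9 = 92
Ridge→Vale→Knoll→Milton→Hollow→Upland→Ridge: 18+9+20+16+10+3 = 76
Ridge→Vale→Knoll→Hollow→Upland→Milton→Ridge: 18+9+24+10+26+23 = 110
Ridge→Vale→Knoll→Hollow→Milton→Upland→Ridge: 18+9+24+16+26+3 = 96
Ridge→Vale→Milton→Upland→Knoll→Hollow→Ridge: 18+11+26+16+24+9 = 104
Ridge→Vale→Milton→Upland→Hollow→Knoll→Ridge: 18+11+26+10+24+15 = 104
… (46 more)
Ridge→Upland→Knoll→Vale→Milton→Hollow→Ridge: 3+16+9+11+16+9 = 64  ← best
The minimum is 64.
One optimal route: Ridge → Upland → Knoll → Vale → Milton → Hollow → Ridge (or its reverse).

Shortest round trip = 64 blocks.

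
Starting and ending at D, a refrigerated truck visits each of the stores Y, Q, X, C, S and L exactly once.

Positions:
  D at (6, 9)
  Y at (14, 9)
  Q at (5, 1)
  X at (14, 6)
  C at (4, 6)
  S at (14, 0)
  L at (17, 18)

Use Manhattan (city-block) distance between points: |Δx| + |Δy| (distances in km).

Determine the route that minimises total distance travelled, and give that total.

Shortest round trip = 62 km.

D→Y→Q→X→C→S→L→D: 8+17+14+10+16+21+20 = 106
D→Y→Q→X→C→L→S→D: 8+17+14+10+25+21+17 = 112
D→Y→Q→X→S→C→L→D: 8+17+14+6+16+25+20 = 106
D→Y→Q→X→S→L→C→D: 8+17+14+6+21+25+5 = 96
D→Y→Q→X→L→C→S→D: 8+17+14+15+25+16+17 = 112
D→Y→Q→X→L→S→C→D: 8+17+14+15+21+16+5 = 96
D→Y→Q→C→X→S→L→D: 8+17+6+10+6+21+20 = 88
D→Y→Q→C→X→L→S→D: 8+17+6+10+15+21+17 = 94
… (352 more)
D→Y→L→X→S→Q→C→D: 8+12+15+6+10+6+5 = 62  ← best
The minimum is 62.
One optimal route: D → Y → L → X → S → Q → C → D (or its reverse).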